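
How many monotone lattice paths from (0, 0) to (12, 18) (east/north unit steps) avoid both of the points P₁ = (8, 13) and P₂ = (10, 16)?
Number of paths = 41192475

Inclusion–exclusion. Total paths: C(30, 12) = 86493225. Through P₁: C(21, 8)·C(9, 4) = 25639740. Through P₂: C(26, 10)·C(4, 2) = 31870410. Since P₁ is strictly southwest of P₂, a monotone path through both must visit P₁ then P₂; paths through both = C(21, 8)·C(5, 2)·C(4, 2) = 12209400. Avoid both = 86493225 − 25639740 − 31870410 + 12209400 = 41192475.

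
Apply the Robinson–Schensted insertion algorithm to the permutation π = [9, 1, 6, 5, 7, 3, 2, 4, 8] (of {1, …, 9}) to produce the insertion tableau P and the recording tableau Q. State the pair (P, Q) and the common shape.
P = [1, 2, 4, 8] / [3, 7] / [5] / [6] / [9];  Q = [1, 3, 5, 9] / [2, 8] / [4] / [6] / [7];  common shape = (4, 2, 1, 1, 1)

Row-insert the values π_1, π_2, … into P one at a time, bumping the leftmost entry strictly greater than the inserted value down to the next row. The recording tableau Q records, in position (i, j), the step at which that cell was added to P.
  Insert 9 (step 1): P = [9];  Q = [1]
  Insert 1 (step 2): P = [1] / [9];  Q = [1] / [2]
  Insert 6 (step 3): P = [1, 6] / [9];  Q = [1, 3] / [2]
  Insert 5 (step 4): P = [1, 5] / [6] / [9];  Q = [1, 3] / [2] / [4]
  Insert 7 (step 5): P = [1, 5, 7] / [6] / [9];  Q = [1, 3, 5] / [2] / [4]
  Insert 3 (step 6): P = [1, 3, 7] / [5] / [6] / [9];  Q = [1, 3, 5] / [2] / [4] / [6]
  Insert 2 (step 7): P = [1, 2, 7] / [3] / [5] / [6] / [9];  Q = [1, 3, 5] / [2] / [4] / [6] / [7]
  Insert 4 (step 8): P = [1, 2, 4] / [3, 7] / [5] / [6] / [9];  Q = [1, 3, 5] / [2, 8] / [4] / [6] / [7]
  Insert 8 (step 9): P = [1, 2, 4, 8] / [3, 7] / [5] / [6] / [9];  Q = [1, 3, 5, 9] / [2, 8] / [4] / [6] / [7]
Final shape: (4, 2, 1, 1, 1).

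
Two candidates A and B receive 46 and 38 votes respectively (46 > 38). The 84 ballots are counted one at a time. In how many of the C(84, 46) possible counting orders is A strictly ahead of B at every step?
Strict-lead orderings = 109674208922503655495520

Total orderings of the 84 votes with 46 for A: C(84, 46) = 1151579193686288382702960. By the Bertrand ballot formula (Cycle Lemma / reflection principle), the number of orderings in which A is strictly ahead of B throughout is (p − q)/(p + q) · C(p + q, p) = (46 − 38)/(46 + 38) · 1151579193686288382702960 = 109674208922503655495520.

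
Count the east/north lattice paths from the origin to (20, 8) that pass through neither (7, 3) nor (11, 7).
Number of paths = 1845705

Inclusion–exclusion. Total paths: C(28, 20) = 3108105. Through P₁: C(10, 7)·C(18, 13) = 1028160. Through P₂: C(18, 11)·C(10, 9) = 318240. Since P₁ is strictly southwest of P₂, a monotone path through both must visit P₁ then P₂; paths through both = C(10, 7)·C(8, 4)·C(10, 9) = 84000. Avoid both = 3108105 − 1028160 − 318240 + 84000 = 1845705.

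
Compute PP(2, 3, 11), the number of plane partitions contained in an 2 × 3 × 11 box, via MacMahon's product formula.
PP(2, 3, 11) = 41405

Evaluate the triple product over i = 1..2, j = 1..3, k = 1..11. The factors are (2/1) · (3/2) · (4/3) · (5/4) · (6/5) · (7/6) · (8/7) · (9/8) · … (66 factors total). The numerators and denominators telescope so the product is an integer; carrying out the multiplication exactly gives PP(2, 3, 11) = 41405.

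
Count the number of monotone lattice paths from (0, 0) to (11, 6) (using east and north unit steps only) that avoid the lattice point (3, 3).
Number of paths = 9076

Total paths from (0, 0) to (11, 6): C(17, 11) = 12376. Paths through (3, 3): (paths (0, 0) → (3, 3)) × (paths (3, 3) → (11, 6)) = C(6, 3) · C(11, 8) = 20 · 165 = 3300. Avoidance count = 12376 − 3300 = 9076.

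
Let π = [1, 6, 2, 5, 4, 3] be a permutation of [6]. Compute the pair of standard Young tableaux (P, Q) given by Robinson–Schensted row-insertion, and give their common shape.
P = [1, 2, 3] / [4] / [5] / [6];  Q = [1, 2, 4] / [3] / [5] / [6];  common shape = (3, 1, 1, 1)

Row-insert the values π_1, π_2, … into P one at a time, bumping the leftmost entry strictly greater than the inserted value down to the next row. The recording tableau Q records, in position (i, j), the step at which that cell was added to P.
  Insert 1 (step 1): P = [1];  Q = [1]
  Insert 6 (step 2): P = [1, 6];  Q = [1, 2]
  Insert 2 (step 3): P = [1, 2] / [6];  Q = [1, 2] / [3]
  Insert 5 (step 4): P = [1, 2, 5] / [6];  Q = [1, 2, 4] / [3]
  Insert 4 (step 5): P = [1, 2, 4] / [5] / [6];  Q = [1, 2, 4] / [3] / [5]
  Insert 3 (step 6): P = [1, 2, 3] / [4] / [5] / [6];  Q = [1, 2, 4] / [3] / [5] / [6]
Final shape: (3, 1, 1, 1).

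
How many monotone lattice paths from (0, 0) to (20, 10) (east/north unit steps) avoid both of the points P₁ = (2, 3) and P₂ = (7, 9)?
Number of paths = 25142535

Inclusion–exclusion. Total paths: C(30, 20) = 30045015. Through P₁: C(5, 2)·C(25, 18) = 4807000. Through P₂: C(16, 7)·C(14, 13) = 160160. Since P₁ is strictly southwest of P₂, a monotone path through both must visit P₁ then P₂; paths through both = C(5, 2)·C(11, 5)·C(14, 13) = 64680. Avoid both = 30045015 − 4807000 − 160160 + 64680 = 25142535.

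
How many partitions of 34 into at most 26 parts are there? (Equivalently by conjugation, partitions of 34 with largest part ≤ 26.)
p(34, parts ≤ 26) = 12265

Use the recurrence p(n, m) = p(n, m−1) + p(n−m, m): either the largest part is < m (count p(n, m−1)) or the largest part is exactly m (remove one copy of m, count p(n−m, m)). With p(0, ·) = 1 this gives p(34, parts ≤ 26) = 12265. (By conjugating Young diagrams, this also counts partitions of 34 into at most 26 parts.)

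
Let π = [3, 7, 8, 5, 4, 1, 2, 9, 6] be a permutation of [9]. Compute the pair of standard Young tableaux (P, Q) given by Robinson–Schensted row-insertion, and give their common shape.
P = [1, 2, 6, 9] / [3, 4, 8] / [5] / [7];  Q = [1, 2, 3, 8] / [4, 7, 9] / [5] / [6];  common shape = (4, 3, 1, 1)

Row-insert the values π_1, π_2, … into P one at a time, bumping the leftmost entry strictly greater than the inserted value down to the next row. The recording tableau Q records, in position (i, j), the step at which that cell was added to P.
  Insert 3 (step 1): P = [3];  Q = [1]
  Insert 7 (step 2): P = [3, 7];  Q = [1, 2]
  Insert 8 (step 3): P = [3, 7, 8];  Q = [1, 2, 3]
  Insert 5 (step 4): P = [3, 5, 8] / [7];  Q = [1, 2, 3] / [4]
  Insert 4 (step 5): P = [3, 4, 8] / [5] / [7];  Q = [1, 2, 3] / [4] / [5]
  Insert 1 (step 6): P = [1, 4, 8] / [3] / [5] / [7];  Q = [1, 2, 3] / [4] / [5] / [6]
  Insert 2 (step 7): P = [1, 2, 8] / [3, 4] / [5] / [7];  Q = [1, 2, 3] / [4, 7] / [5] / [6]
  Insert 9 (step 8): P = [1, 2, 8, 9] / [3, 4] / [5] / [7];  Q = [1, 2, 3, 8] / [4, 7] / [5] / [6]
  Insert 6 (step 9): P = [1, 2, 6, 9] / [3, 4, 8] / [5] / [7];  Q = [1, 2, 3, 8] / [4, 7, 9] / [5] / [6]
Final shape: (4, 3, 1, 1).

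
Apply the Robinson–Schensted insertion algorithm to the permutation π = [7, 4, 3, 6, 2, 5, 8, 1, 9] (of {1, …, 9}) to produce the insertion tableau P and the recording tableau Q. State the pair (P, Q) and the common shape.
P = [1, 5, 8, 9] / [2, 6] / [3] / [4] / [7];  Q = [1, 4, 7, 9] / [2, 6] / [3] / [5] / [8];  common shape = (4, 2, 1, 1, 1)

Row-insert the values π_1, π_2, … into P one at a time, bumping the leftmost entry strictly greater than the inserted value down to the next row. The recording tableau Q records, in position (i, j), the step at which that cell was added to P.
  Insert 7 (step 1): P = [7];  Q = [1]
  Insert 4 (step 2): P = [4] / [7];  Q = [1] / [2]
  Insert 3 (step 3): P = [3] / [4] / [7];  Q = [1] / [2] / [3]
  Insert 6 (step 4): P = [3, 6] / [4] / [7];  Q = [1, 4] / [2] / [3]
  Insert 2 (step 5): P = [2, 6] / [3] / [4] / [7];  Q = [1, 4] / [2] / [3] / [5]
  Insert 5 (step 6): P = [2, 5] / [3, 6] / [4] / [7];  Q = [1, 4] / [2, 6] / [3] / [5]
  Insert 8 (step 7): P = [2, 5, 8] / [3, 6] / [4] / [7];  Q = [1, 4, 7] / [2, 6] / [3] / [5]
  Insert 1 (step 8): P = [1, 5, 8] / [2, 6] / [3] / [4] / [7];  Q = [1, 4, 7] / [2, 6] / [3] / [5] / [8]
  Insert 9 (step 9): P = [1, 5, 8, 9] / [2, 6] / [3] / [4] / [7];  Q = [1, 4, 7, 9] / [2, 6] / [3] / [5] / [8]
Final shape: (4, 2, 1, 1, 1).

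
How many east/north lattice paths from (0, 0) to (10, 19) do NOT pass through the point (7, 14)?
Number of paths = 13518330

Total paths from (0, 0) to (10, 19): C(29, 10) = 20030010. Paths through (7, 14): (paths (0, 0) → (7, 14)) × (paths (7, 14) → (10, 19)) = C(21, 7) · C(8, 3) = 116280 · 56 = 6511680. Avoidance count = 20030010 − 6511680 = 13518330.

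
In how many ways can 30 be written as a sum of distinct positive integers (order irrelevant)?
q(30) = 296

A partition into distinct parts is a strictly decreasing sequence summing to n. The recurrence d(n, m) = d(n, m−1) + d(n−m, m−1) (use part m at most once) with q(n) = d(n, n) gives q(30) = 296. (Euler's theorem: # distinct-part partitions = # odd-part partitions.)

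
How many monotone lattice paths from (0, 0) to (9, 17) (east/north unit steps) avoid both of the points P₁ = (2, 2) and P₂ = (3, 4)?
Number of paths = 1640042

Inclusion–exclusion. Total paths: C(26, 9) = 3124550. Through P₁: C(4, 2)·C(22, 7) = 1023264. Through P₂: C(7, 3)·C(19, 6) = 949620. Since P₁ is strictly southwest of P₂, a monotone path through both must visit P₁ then P₂; paths through both = C(4, 2)·C(3, 1)·C(19, 6) = 488376. Avoid both = 3124550 − 1023264 − 949620 + 488376 = 1640042.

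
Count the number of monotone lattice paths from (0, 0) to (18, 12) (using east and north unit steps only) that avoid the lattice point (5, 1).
Number of paths = 71516361

Total paths from (0, 0) to (18, 12): C(30, 18) = 86493225. Paths through (5, 1): (paths (0, 0) → (5, 1)) × (paths (5, 1) → (18, 12)) = C(6, 5) · C(24, 13) = 6 · 2496144 = 14976864. Avoidance count = 86493225 − 14976864 = 71516361.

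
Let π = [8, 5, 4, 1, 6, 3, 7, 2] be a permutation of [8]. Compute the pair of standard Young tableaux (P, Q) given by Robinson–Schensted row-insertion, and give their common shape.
P = [1, 2, 7] / [3, 6] / [4] / [5] / [8];  Q = [1, 5, 7] / [2, 6] / [3] / [4] / [8];  common shape = (3, 2, 1, 1, 1)

Row-insert the values π_1, π_2, … into P one at a time, bumping the leftmost entry strictly greater than the inserted value down to the next row. The recording tableau Q records, in position (i, j), the step at which that cell was added to P.
  Insert 8 (step 1): P = [8];  Q = [1]
  Insert 5 (step 2): P = [5] / [8];  Q = [1] / [2]
  Insert 4 (step 3): P = [4] / [5] / [8];  Q = [1] / [2] / [3]
  Insert 1 (step 4): P = [1] / [4] / [5] / [8];  Q = [1] / [2] / [3] / [4]
  Insert 6 (step 5): P = [1, 6] / [4] / [5] / [8];  Q = [1, 5] / [2] / [3] / [4]
  Insert 3 (step 6): P = [1, 3] / [4, 6] / [5] / [8];  Q = [1, 5] / [2, 6] / [3] / [4]
  Insert 7 (step 7): P = [1, 3, 7] / [4, 6] / [5] / [8];  Q = [1, 5, 7] / [2, 6] / [3] / [4]
  Insert 2 (step 8): P = [1, 2, 7] / [3, 6] / [4] / [5] / [8];  Q = [1, 5, 7] / [2, 6] / [3] / [4] / [8]
Final shape: (3, 2, 1, 1, 1).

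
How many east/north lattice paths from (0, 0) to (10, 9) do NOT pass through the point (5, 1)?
Number of paths = 84656

Total paths from (0, 0) to (10, 9): C(19, 10) = 92378. Paths through (5, 1): (paths (0, 0) → (5, 1)) × (paths (5, 1) → (10, 9)) = C(6, 5) · C(13, 5) = 6 · 1287 = 7722. Avoidance count = 92378 − 7722 = 84656.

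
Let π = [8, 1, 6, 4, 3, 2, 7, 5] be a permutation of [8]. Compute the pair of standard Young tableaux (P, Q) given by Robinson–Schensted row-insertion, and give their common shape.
P = [1, 2, 5] / [3, 7] / [4] / [6] / [8];  Q = [1, 3, 7] / [2, 8] / [4] / [5] / [6];  common shape = (3, 2, 1, 1, 1)

Row-insert the values π_1, π_2, … into P one at a time, bumping the leftmost entry strictly greater than the inserted value down to the next row. The recording tableau Q records, in position (i, j), the step at which that cell was added to P.
  Insert 8 (step 1): P = [8];  Q = [1]
  Insert 1 (step 2): P = [1] / [8];  Q = [1] / [2]
  Insert 6 (step 3): P = [1, 6] / [8];  Q = [1, 3] / [2]
  Insert 4 (step 4): P = [1, 4] / [6] / [8];  Q = [1, 3] / [2] / [4]
  Insert 3 (step 5): P = [1, 3] / [4] / [6] / [8];  Q = [1, 3] / [2] / [4] / [5]
  Insert 2 (step 6): P = [1, 2] / [3] / [4] / [6] / [8];  Q = [1, 3] / [2] / [4] / [5] / [6]
  Insert 7 (step 7): P = [1, 2, 7] / [3] / [4] / [6] / [8];  Q = [1, 3, 7] / [2] / [4] / [5] / [6]
  Insert 5 (step 8): P = [1, 2, 5] / [3, 7] / [4] / [6] / [8];  Q = [1, 3, 7] / [2, 8] / [4] / [5] / [6]
Final shape: (3, 2, 1, 1, 1).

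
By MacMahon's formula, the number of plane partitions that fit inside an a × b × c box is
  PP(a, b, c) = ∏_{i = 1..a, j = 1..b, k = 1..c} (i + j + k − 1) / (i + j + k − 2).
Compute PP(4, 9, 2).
PP(4, 9, 2) = 143143

Evaluate the triple product over i = 1..4, j = 1..9, k = 1..2. The factors are (2/1) · (3/2) · (3/2) · (4/3) · (4/3) · (5/4) · (5/4) · (6/5) · … (72 factors total). The numerators and denominators telescope so the product is an integer; carrying out the multiplication exactly gives PP(4, 9, 2) = 143143.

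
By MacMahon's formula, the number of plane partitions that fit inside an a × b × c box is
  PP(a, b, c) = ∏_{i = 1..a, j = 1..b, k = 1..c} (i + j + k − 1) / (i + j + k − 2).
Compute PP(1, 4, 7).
PP(1, 4, 7) = 330

Evaluate the triple product over i = 1..1, j = 1..4, k = 1..7. The factors are (2/1) · (3/2) · (4/3) · (5/4) · (6/5) · (7/6) · (8/7) · (3/2) · … (28 factors total). The numerators and denominators telescope so the product is an integer; carrying out the multiplication exactly gives PP(1, 4, 7) = 330.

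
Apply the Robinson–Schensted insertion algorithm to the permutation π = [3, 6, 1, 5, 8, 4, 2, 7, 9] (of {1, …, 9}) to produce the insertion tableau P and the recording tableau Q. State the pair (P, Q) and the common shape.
P = [1, 2, 7, 9] / [3, 4, 8] / [5] / [6];  Q = [1, 2, 5, 9] / [3, 4, 8] / [6] / [7];  common shape = (4, 3, 1, 1)

Row-insert the values π_1, π_2, … into P one at a time, bumping the leftmost entry strictly greater than the inserted value down to the next row. The recording tableau Q records, in position (i, j), the step at which that cell was added to P.
  Insert 3 (step 1): P = [3];  Q = [1]
  Insert 6 (step 2): P = [3, 6];  Q = [1, 2]
  Insert 1 (step 3): P = [1, 6] / [3];  Q = [1, 2] / [3]
  Insert 5 (step 4): P = [1, 5] / [3, 6];  Q = [1, 2] / [3, 4]
  Insert 8 (step 5): P = [1, 5, 8] / [3, 6];  Q = [1, 2, 5] / [3, 4]
  Insert 4 (step 6): P = [1, 4, 8] / [3, 5] / [6];  Q = [1, 2, 5] / [3, 4] / [6]
  Insert 2 (step 7): P = [1, 2, 8] / [3, 4] / [5] / [6];  Q = [1, 2, 5] / [3, 4] / [6] / [7]
  Insert 7 (step 8): P = [1, 2, 7] / [3, 4, 8] / [5] / [6];  Q = [1, 2, 5] / [3, 4, 8] / [6] / [7]
  Insert 9 (step 9): P = [1, 2, 7, 9] / [3, 4, 8] / [5] / [6];  Q = [1, 2, 5, 9] / [3, 4, 8] / [6] / [7]
Final shape: (4, 3, 1, 1).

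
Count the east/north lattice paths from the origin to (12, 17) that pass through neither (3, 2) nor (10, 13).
Number of paths = 26433505

Inclusion–exclusion. Total paths: C(29, 12) = 51895935. Through P₁: C(5, 3)·C(24, 9) = 13075040. Through P₂: C(23, 10)·C(6, 2) = 17160990. Since P₁ is strictly southwest of P₂, a monotone path through both must visit P₁ then P₂; paths through both = C(5, 3)·C(18, 7)·C(6, 2) = 4773600. Avoid both = 51895935 − 13075040 − 17160990 + 4773600 = 26433505.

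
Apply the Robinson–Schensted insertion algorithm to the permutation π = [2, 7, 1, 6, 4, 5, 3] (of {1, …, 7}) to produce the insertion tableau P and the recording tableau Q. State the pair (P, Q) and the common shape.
P = [1, 3, 5] / [2, 4] / [6] / [7];  Q = [1, 2, 6] / [3, 4] / [5] / [7];  common shape = (3, 2, 1, 1)

Row-insert the values π_1, π_2, … into P one at a time, bumping the leftmost entry strictly greater than the inserted value down to the next row. The recording tableau Q records, in position (i, j), the step at which that cell was added to P.
  Insert 2 (step 1): P = [2];  Q = [1]
  Insert 7 (step 2): P = [2, 7];  Q = [1, 2]
  Insert 1 (step 3): P = [1, 7] / [2];  Q = [1, 2] / [3]
  Insert 6 (step 4): P = [1, 6] / [2, 7];  Q = [1, 2] / [3, 4]
  Insert 4 (step 5): P = [1, 4] / [2, 6] / [7];  Q = [1, 2] / [3, 4] / [5]
  Insert 5 (step 6): P = [1, 4, 5] / [2, 6] / [7];  Q = [1, 2, 6] / [3, 4] / [5]
  Insert 3 (step 7): P = [1, 3, 5] / [2, 4] / [6] / [7];  Q = [1, 2, 6] / [3, 4] / [5] / [7]
Final shape: (3, 2, 1, 1).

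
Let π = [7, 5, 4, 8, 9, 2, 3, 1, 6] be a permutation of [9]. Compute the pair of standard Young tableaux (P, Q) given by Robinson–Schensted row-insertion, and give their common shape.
P = [1, 3, 6] / [2, 8, 9] / [4] / [5] / [7];  Q = [1, 4, 5] / [2, 7, 9] / [3] / [6] / [8];  common shape = (3, 3, 1, 1, 1)

Row-insert the values π_1, π_2, … into P one at a time, bumping the leftmost entry strictly greater than the inserted value down to the next row. The recording tableau Q records, in position (i, j), the step at which that cell was added to P.
  Insert 7 (step 1): P = [7];  Q = [1]
  Insert 5 (step 2): P = [5] / [7];  Q = [1] / [2]
  Insert 4 (step 3): P = [4] / [5] / [7];  Q = [1] / [2] / [3]
  Insert 8 (step 4): P = [4, 8] / [5] / [7];  Q = [1, 4] / [2] / [3]
  Insert 9 (step 5): P = [4, 8, 9] / [5] / [7];  Q = [1, 4, 5] / [2] / [3]
  Insert 2 (step 6): P = [2, 8, 9] / [4] / [5] / [7];  Q = [1, 4, 5] / [2] / [3] / [6]
  Insert 3 (step 7): P = [2, 3, 9] / [4, 8] / [5] / [7];  Q = [1, 4, 5] / [2, 7] / [3] / [6]
  Insert 1 (step 8): P = [1, 3, 9] / [2, 8] / [4] / [5] / [7];  Q = [1, 4, 5] / [2, 7] / [3] / [6] / [8]
  Insert 6 (step 9): P = [1, 3, 6] / [2, 8, 9] / [4] / [5] / [7];  Q = [1, 4, 5] / [2, 7, 9] / [3] / [6] / [8]
Final shape: (3, 3, 1, 1, 1).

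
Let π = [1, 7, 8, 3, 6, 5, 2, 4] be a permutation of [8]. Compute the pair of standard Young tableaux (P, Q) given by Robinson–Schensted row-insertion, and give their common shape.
P = [1, 2, 4] / [3, 5] / [6, 8] / [7];  Q = [1, 2, 3] / [4, 5] / [6, 8] / [7];  common shape = (3, 2, 2, 1)

Row-insert the values π_1, π_2, … into P one at a time, bumping the leftmost entry strictly greater than the inserted value down to the next row. The recording tableau Q records, in position (i, j), the step at which that cell was added to P.
  Insert 1 (step 1): P = [1];  Q = [1]
  Insert 7 (step 2): P = [1, 7];  Q = [1, 2]
  Insert 8 (step 3): P = [1, 7, 8];  Q = [1, 2, 3]
  Insert 3 (step 4): P = [1, 3, 8] / [7];  Q = [1, 2, 3] / [4]
  Insert 6 (step 5): P = [1, 3, 6] / [7, 8];  Q = [1, 2, 3] / [4, 5]
  Insert 5 (step 6): P = [1, 3, 5] / [6, 8] / [7];  Q = [1, 2, 3] / [4, 5] / [6]
  Insert 2 (step 7): P = [1, 2, 5] / [3, 8] / [6] / [7];  Q = [1, 2, 3] / [4, 5] / [6] / [7]
  Insert 4 (step 8): P = [1, 2, 4] / [3, 5] / [6, 8] / [7];  Q = [1, 2, 3] / [4, 5] / [6, 8] / [7]
Final shape: (3, 2, 2, 1).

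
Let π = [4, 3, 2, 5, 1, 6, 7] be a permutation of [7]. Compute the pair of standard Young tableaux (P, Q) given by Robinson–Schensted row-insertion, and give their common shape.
P = [1, 5, 6, 7] / [2] / [3] / [4];  Q = [1, 4, 6, 7] / [2] / [3] / [5];  common shape = (4, 1, 1, 1)

Row-insert the values π_1, π_2, … into P one at a time, bumping the leftmost entry strictly greater than the inserted value down to the next row. The recording tableau Q records, in position (i, j), the step at which that cell was added to P.
  Insert 4 (step 1): P = [4];  Q = [1]
  Insert 3 (step 2): P = [3] / [4];  Q = [1] / [2]
  Insert 2 (step 3): P = [2] / [3] / [4];  Q = [1] / [2] / [3]
  Insert 5 (step 4): P = [2, 5] / [3] / [4];  Q = [1, 4] / [2] / [3]
  Insert 1 (step 5): P = [1, 5] / [2] / [3] / [4];  Q = [1, 4] / [2] / [3] / [5]
  Insert 6 (step 6): P = [1, 5, 6] / [2] / [3] / [4];  Q = [1, 4, 6] / [2] / [3] / [5]
  Insert 7 (step 7): P = [1, 5, 6, 7] / [2] / [3] / [4];  Q = [1, 4, 6, 7] / [2] / [3] / [5]
Final shape: (4, 1, 1, 1).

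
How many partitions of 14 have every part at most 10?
p(14, parts ≤ 10) = 128

Partitions of 14 with all parts ≤ 10: 10+4, 10+3+1, 10+2+2, 10+2+1+1, 10+1+1+1+1, 9+5, 9+4+1, 9+3+2, 9+3+1+1, 9+2+2+1, 9+2+1+1+1, 9+1+1+1+1+1, 8+6, 8+5+1, 8+4+2, 8+4+1+1, 8+3+3, 8+3+2+1, 8+3+1+1+1, 8+2+2+2, 8+2+2+1+1, 8+2+1+1+1+1, 8+1+1+1+1+1+1, 7+7, 7+6+1, 7+5+2, 7+5+1+1, 7+4+3, 7+4+2+1, 7+4+1+1+1, … (128 total). Count = 128.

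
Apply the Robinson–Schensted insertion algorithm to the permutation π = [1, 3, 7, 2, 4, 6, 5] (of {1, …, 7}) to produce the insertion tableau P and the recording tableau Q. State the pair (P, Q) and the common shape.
P = [1, 2, 4, 5] / [3, 6] / [7];  Q = [1, 2, 3, 6] / [4, 5] / [7];  common shape = (4, 2, 1)

Row-insert the values π_1, π_2, … into P one at a time, bumping the leftmost entry strictly greater than the inserted value down to the next row. The recording tableau Q records, in position (i, j), the step at which that cell was added to P.
  Insert 1 (step 1): P = [1];  Q = [1]
  Insert 3 (step 2): P = [1, 3];  Q = [1, 2]
  Insert 7 (step 3): P = [1, 3, 7];  Q = [1, 2, 3]
  Insert 2 (step 4): P = [1, 2, 7] / [3];  Q = [1, 2, 3] / [4]
  Insert 4 (step 5): P = [1, 2, 4] / [3, 7];  Q = [1, 2, 3] / [4, 5]
  Insert 6 (step 6): P = [1, 2, 4, 6] / [3, 7];  Q = [1, 2, 3, 6] / [4, 5]
  Insert 5 (step 7): P = [1, 2, 4, 5] / [3, 6] / [7];  Q = [1, 2, 3, 6] / [4, 5] / [7]
Final shape: (4, 2, 1).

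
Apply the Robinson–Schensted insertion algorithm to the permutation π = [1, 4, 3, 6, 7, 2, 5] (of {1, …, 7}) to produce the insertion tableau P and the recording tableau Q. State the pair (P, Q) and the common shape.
P = [1, 2, 5, 7] / [3, 6] / [4];  Q = [1, 2, 4, 5] / [3, 7] / [6];  common shape = (4, 2, 1)

Row-insert the values π_1, π_2, … into P one at a time, bumping the leftmost entry strictly greater than the inserted value down to the next row. The recording tableau Q records, in position (i, j), the step at which that cell was added to P.
  Insert 1 (step 1): P = [1];  Q = [1]
  Insert 4 (step 2): P = [1, 4];  Q = [1, 2]
  Insert 3 (step 3): P = [1, 3] / [4];  Q = [1, 2] / [3]
  Insert 6 (step 4): P = [1, 3, 6] / [4];  Q = [1, 2, 4] / [3]
  Insert 7 (step 5): P = [1, 3, 6, 7] / [4];  Q = [1, 2, 4, 5] / [3]
  Insert 2 (step 6): P = [1, 2, 6, 7] / [3] / [4];  Q = [1, 2, 4, 5] / [3] / [6]
  Insert 5 (step 7): P = [1, 2, 5, 7] / [3, 6] / [4];  Q = [1, 2, 4, 5] / [3, 7] / [6]
Final shape: (4, 2, 1).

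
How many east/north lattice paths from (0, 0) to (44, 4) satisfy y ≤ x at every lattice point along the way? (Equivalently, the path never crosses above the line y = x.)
Number of paths = 177284

By the reflection principle (André's argument), the number of monotone paths to (44, 4) with n ≤ m that never go above y = x is C(48, 44) − C(48, 45) = 194580 − 17296 = 177284.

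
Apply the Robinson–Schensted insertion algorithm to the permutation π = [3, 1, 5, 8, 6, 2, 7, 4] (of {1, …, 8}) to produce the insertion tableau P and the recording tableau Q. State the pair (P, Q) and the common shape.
P = [1, 2, 4, 7] / [3, 5, 6] / [8];  Q = [1, 3, 4, 7] / [2, 5, 8] / [6];  common shape = (4, 3, 1)

Row-insert the values π_1, π_2, … into P one at a time, bumping the leftmost entry strictly greater than the inserted value down to the next row. The recording tableau Q records, in position (i, j), the step at which that cell was added to P.
  Insert 3 (step 1): P = [3];  Q = [1]
  Insert 1 (step 2): P = [1] / [3];  Q = [1] / [2]
  Insert 5 (step 3): P = [1, 5] / [3];  Q = [1, 3] / [2]
  Insert 8 (step 4): P = [1, 5, 8] / [3];  Q = [1, 3, 4] / [2]
  Insert 6 (step 5): P = [1, 5, 6] / [3, 8];  Q = [1, 3, 4] / [2, 5]
  Insert 2 (step 6): P = [1, 2, 6] / [3, 5] / [8];  Q = [1, 3, 4] / [2, 5] / [6]
  Insert 7 (step 7): P = [1, 2, 6, 7] / [3, 5] / [8];  Q = [1, 3, 4, 7] / [2, 5] / [6]
  Insert 4 (step 8): P = [1, 2, 4, 7] / [3, 5, 6] / [8];  Q = [1, 3, 4, 7] / [2, 5, 8] / [6]
Final shape: (4, 3, 1).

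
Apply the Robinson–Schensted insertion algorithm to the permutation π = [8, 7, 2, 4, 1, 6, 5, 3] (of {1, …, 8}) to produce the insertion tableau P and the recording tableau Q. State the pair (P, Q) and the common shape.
P = [1, 3, 5] / [2, 4] / [6] / [7] / [8];  Q = [1, 4, 6] / [2, 7] / [3] / [5] / [8];  common shape = (3, 2, 1, 1, 1)

Row-insert the values π_1, π_2, … into P one at a time, bumping the leftmost entry strictly greater than the inserted value down to the next row. The recording tableau Q records, in position (i, j), the step at which that cell was added to P.
  Insert 8 (step 1): P = [8];  Q = [1]
  Insert 7 (step 2): P = [7] / [8];  Q = [1] / [2]
  Insert 2 (step 3): P = [2] / [7] / [8];  Q = [1] / [2] / [3]
  Insert 4 (step 4): P = [2, 4] / [7] / [8];  Q = [1, 4] / [2] / [3]
  Insert 1 (step 5): P = [1, 4] / [2] / [7] / [8];  Q = [1, 4] / [2] / [3] / [5]
  Insert 6 (step 6): P = [1, 4, 6] / [2] / [7] / [8];  Q = [1, 4, 6] / [2] / [3] / [5]
  Insert 5 (step 7): P = [1, 4, 5] / [2, 6] / [7] / [8];  Q = [1, 4, 6] / [2, 7] / [3] / [5]
  Insert 3 (step 8): P = [1, 3, 5] / [2, 4] / [6] / [7] / [8];  Q = [1, 4, 6] / [2, 7] / [3] / [5] / [8]
Final shape: (3, 2, 1, 1, 1).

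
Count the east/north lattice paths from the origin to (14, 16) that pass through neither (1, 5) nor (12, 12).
Number of paths = 92747631

Inclusion–exclusion. Total paths: C(30, 14) = 145422675. Through P₁: C(6, 1)·C(24, 13) = 14976864. Through P₂: C(24, 12)·C(6, 2) = 40562340. Since P₁ is strictly southwest of P₂, a monotone path through both must visit P₁ then P₂; paths through both = C(6, 1)·C(18, 11)·C(6, 2) = 2864160. Avoid both = 145422675 − 14976864 − 40562340 + 2864160 = 92747631.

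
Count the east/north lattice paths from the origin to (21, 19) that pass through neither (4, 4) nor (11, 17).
Number of paths = 90622664520

Inclusion–exclusion. Total paths: C(40, 21) = 131282408400. Through P₁: C(8, 4)·C(32, 17) = 39600590400. Through P₂: C(28, 11)·C(12, 10) = 1417295880. Since P₁ is strictly southwest of P₂, a monotone path through both must visit P₁ then P₂; paths through both = C(8, 4)·C(20, 7)·C(12, 10) = 358142400. Avoid both = 131282408400 − 39600590400 − 1417295880 + 358142400 = 90622664520.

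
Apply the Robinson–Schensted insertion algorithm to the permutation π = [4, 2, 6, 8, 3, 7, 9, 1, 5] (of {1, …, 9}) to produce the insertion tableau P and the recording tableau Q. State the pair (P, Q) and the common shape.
P = [1, 3, 5, 9] / [2, 6, 7] / [4, 8];  Q = [1, 3, 4, 7] / [2, 5, 6] / [8, 9];  common shape = (4, 3, 2)

Row-insert the values π_1, π_2, … into P one at a time, bumping the leftmost entry strictly greater than the inserted value down to the next row. The recording tableau Q records, in position (i, j), the step at which that cell was added to P.
  Insert 4 (step 1): P = [4];  Q = [1]
  Insert 2 (step 2): P = [2] / [4];  Q = [1] / [2]
  Insert 6 (step 3): P = [2, 6] / [4];  Q = [1, 3] / [2]
  Insert 8 (step 4): P = [2, 6, 8] / [4];  Q = [1, 3, 4] / [2]
  Insert 3 (step 5): P = [2, 3, 8] / [4, 6];  Q = [1, 3, 4] / [2, 5]
  Insert 7 (step 6): P = [2, 3, 7] / [4, 6, 8];  Q = [1, 3, 4] / [2, 5, 6]
  Insert 9 (step 7): P = [2, 3, 7, 9] / [4, 6, 8];  Q = [1, 3, 4, 7] / [2, 5, 6]
  Insert 1 (step 8): P = [1, 3, 7, 9] / [2, 6, 8] / [4];  Q = [1, 3, 4, 7] / [2, 5, 6] / [8]
  Insert 5 (step 9): P = [1, 3, 5, 9] / [2, 6, 7] / [4, 8];  Q = [1, 3, 4, 7] / [2, 5, 6] / [8, 9]
Final shape: (4, 3, 2).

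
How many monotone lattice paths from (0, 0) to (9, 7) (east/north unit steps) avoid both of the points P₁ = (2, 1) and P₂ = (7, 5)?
Number of paths = 3808

Inclusion–exclusion. Total paths: C(16, 9) = 11440. Through P₁: C(3, 2)·C(13, 7) = 5148. Through P₂: C(12, 7)·C(4, 2) = 4752. Since P₁ is strictly southwest of P₂, a monotone path through both must visit P₁ then P₂; paths through both = C(3, 2)·C(9, 5)·C(4, 2) = 2268. Avoid both = 11440 − 5148 − 4752 + 2268 = 3808.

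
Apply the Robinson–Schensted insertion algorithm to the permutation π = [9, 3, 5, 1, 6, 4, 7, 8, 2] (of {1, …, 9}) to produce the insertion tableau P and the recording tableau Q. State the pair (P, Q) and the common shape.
P = [1, 2, 6, 7, 8] / [3, 4] / [5] / [9];  Q = [1, 3, 5, 7, 8] / [2, 6] / [4] / [9];  common shape = (5, 2, 1, 1)

Row-insert the values π_1, π_2, … into P one at a time, bumping the leftmost entry strictly greater than the inserted value down to the next row. The recording tableau Q records, in position (i, j), the step at which that cell was added to P.
  Insert 9 (step 1): P = [9];  Q = [1]
  Insert 3 (step 2): P = [3] / [9];  Q = [1] / [2]
  Insert 5 (step 3): P = [3, 5] / [9];  Q = [1, 3] / [2]
  Insert 1 (step 4): P = [1, 5] / [3] / [9];  Q = [1, 3] / [2] / [4]
  Insert 6 (step 5): P = [1, 5, 6] / [3] / [9];  Q = [1, 3, 5] / [2] / [4]
  Insert 4 (step 6): P = [1, 4, 6] / [3, 5] / [9];  Q = [1, 3, 5] / [2, 6] / [4]
  Insert 7 (step 7): P = [1, 4, 6, 7] / [3, 5] / [9];  Q = [1, 3, 5, 7] / [2, 6] / [4]
  Insert 8 (step 8): P = [1, 4, 6, 7, 8] / [3, 5] / [9];  Q = [1, 3, 5, 7, 8] / [2, 6] / [4]
  Insert 2 (step 9): P = [1, 2, 6, 7, 8] / [3, 4] / [5] / [9];  Q = [1, 3, 5, 7, 8] / [2, 6] / [4] / [9]
Final shape: (5, 2, 1, 1).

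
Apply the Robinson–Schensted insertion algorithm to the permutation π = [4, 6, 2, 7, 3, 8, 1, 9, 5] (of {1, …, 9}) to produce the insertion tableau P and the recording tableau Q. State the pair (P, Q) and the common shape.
P = [1, 3, 5, 8, 9] / [2, 6, 7] / [4];  Q = [1, 2, 4, 6, 8] / [3, 5, 9] / [7];  common shape = (5, 3, 1)

Row-insert the values π_1, π_2, … into P one at a time, bumping the leftmost entry strictly greater than the inserted value down to the next row. The recording tableau Q records, in position (i, j), the step at which that cell was added to P.
  Insert 4 (step 1): P = [4];  Q = [1]
  Insert 6 (step 2): P = [4, 6];  Q = [1, 2]
  Insert 2 (step 3): P = [2, 6] / [4];  Q = [1, 2] / [3]
  Insert 7 (step 4): P = [2, 6, 7] / [4];  Q = [1, 2, 4] / [3]
  Insert 3 (step 5): P = [2, 3, 7] / [4, 6];  Q = [1, 2, 4] / [3, 5]
  Insert 8 (step 6): P = [2, 3, 7, 8] / [4, 6];  Q = [1, 2, 4, 6] / [3, 5]
  Insert 1 (step 7): P = [1, 3, 7, 8] / [2, 6] / [4];  Q = [1, 2, 4, 6] / [3, 5] / [7]
  Insert 9 (step 8): P = [1, 3, 7, 8, 9] / [2, 6] / [4];  Q = [1, 2, 4, 6, 8] / [3, 5] / [7]
  Insert 5 (step 9): P = [1, 3, 5, 8, 9] / [2, 6, 7] / [4];  Q = [1, 2, 4, 6, 8] / [3, 5, 9] / [7]
Final shape: (5, 3, 1).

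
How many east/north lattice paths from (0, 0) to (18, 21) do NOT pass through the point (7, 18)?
Number of paths = 62184169190

Total paths from (0, 0) to (18, 21): C(39, 18) = 62359143990. Paths through (7, 18): (paths (0, 0) → (7, 18)) × (paths (7, 18) → (18, 21)) = C(25, 7) · C(14, 11) = 480700 · 364 = 174974800. Avoidance count = 62359143990 − 174974800 = 62184169190.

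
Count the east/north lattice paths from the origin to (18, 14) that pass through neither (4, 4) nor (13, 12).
Number of paths = 260677080

Inclusion–exclusion. Total paths: C(32, 18) = 471435600. Through P₁: C(8, 4)·C(24, 14) = 137287920. Through P₂: C(25, 13)·C(7, 5) = 109206300. Since P₁ is strictly southwest of P₂, a monotone path through both must visit P₁ then P₂; paths through both = C(8, 4)·C(17, 9)·C(7, 5) = 35735700. Avoid both = 471435600 − 137287920 − 109206300 + 35735700 = 260677080.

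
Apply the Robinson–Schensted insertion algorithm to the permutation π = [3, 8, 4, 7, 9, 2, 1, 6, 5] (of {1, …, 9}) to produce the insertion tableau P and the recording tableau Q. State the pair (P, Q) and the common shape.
P = [1, 4, 5, 9] / [2, 6] / [3, 7] / [8];  Q = [1, 2, 4, 5] / [3, 8] / [6, 9] / [7];  common shape = (4, 2, 2, 1)

Row-insert the values π_1, π_2, … into P one at a time, bumping the leftmost entry strictly greater than the inserted value down to the next row. The recording tableau Q records, in position (i, j), the step at which that cell was added to P.
  Insert 3 (step 1): P = [3];  Q = [1]
  Insert 8 (step 2): P = [3, 8];  Q = [1, 2]
  Insert 4 (step 3): P = [3, 4] / [8];  Q = [1, 2] / [3]
  Insert 7 (step 4): P = [3, 4, 7] / [8];  Q = [1, 2, 4] / [3]
  Insert 9 (step 5): P = [3, 4, 7, 9] / [8];  Q = [1, 2, 4, 5] / [3]
  Insert 2 (step 6): P = [2, 4, 7, 9] / [3] / [8];  Q = [1, 2, 4, 5] / [3] / [6]
  Insert 1 (step 7): P = [1, 4, 7, 9] / [2] / [3] / [8];  Q = [1, 2, 4, 5] / [3] / [6] / [7]
  Insert 6 (step 8): P = [1, 4, 6, 9] / [2, 7] / [3] / [8];  Q = [1, 2, 4, 5] / [3, 8] / [6] / [7]
  Insert 5 (step 9): P = [1, 4, 5, 9] / [2, 6] / [3, 7] / [8];  Q = [1, 2, 4, 5] / [3, 8] / [6, 9] / [7]
Final shape: (4, 2, 2, 1).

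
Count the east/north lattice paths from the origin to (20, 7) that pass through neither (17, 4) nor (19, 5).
Number of paths = 694683

Inclusion–exclusion. Total paths: C(27, 20) = 888030. Through P₁: C(21, 17)·C(6, 3) = 119700. Through P₂: C(24, 19)·C(3, 1) = 127512. Since P₁ is strictly southwest of P₂, a monotone path through both must visit P₁ then P₂; paths through both = C(21, 17)·C(3, 2)·C(3, 1) = 53865. Avoid both = 888030 − 119700 − 127512 + 53865 = 694683.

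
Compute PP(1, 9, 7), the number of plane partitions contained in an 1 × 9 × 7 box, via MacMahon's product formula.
PP(1, 9, 7) = 11440

Evaluate the triple product over i = 1..1, j = 1..9, k = 1..7. The factors are (2/1) · (3/2) · (4/3) · (5/4) · (6/5) · (7/6) · (8/7) · (3/2) · … (63 factors total). The numerators and denominators telescope so the product is an integer; carrying out the multiplication exactly gives PP(1, 9, 7) = 11440.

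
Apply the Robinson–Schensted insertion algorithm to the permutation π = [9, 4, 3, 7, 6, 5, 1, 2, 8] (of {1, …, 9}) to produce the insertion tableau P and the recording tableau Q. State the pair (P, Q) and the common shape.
P = [1, 2, 8] / [3, 5] / [4, 6] / [7] / [9];  Q = [1, 4, 9] / [2, 5] / [3, 8] / [6] / [7];  common shape = (3, 2, 2, 1, 1)

Row-insert the values π_1, π_2, … into P one at a time, bumping the leftmost entry strictly greater than the inserted value down to the next row. The recording tableau Q records, in position (i, j), the step at which that cell was added to P.
  Insert 9 (step 1): P = [9];  Q = [1]
  Insert 4 (step 2): P = [4] / [9];  Q = [1] / [2]
  Insert 3 (step 3): P = [3] / [4] / [9];  Q = [1] / [2] / [3]
  Insert 7 (step 4): P = [3, 7] / [4] / [9];  Q = [1, 4] / [2] / [3]
  Insert 6 (step 5): P = [3, 6] / [4, 7] / [9];  Q = [1, 4] / [2, 5] / [3]
  Insert 5 (step 6): P = [3, 5] / [4, 6] / [7] / [9];  Q = [1, 4] / [2, 5] / [3] / [6]
  Insert 1 (step 7): P = [1, 5] / [3, 6] / [4] / [7] / [9];  Q = [1, 4] / [2, 5] / [3] / [6] / [7]
  Insert 2 (step 8): P = [1, 2] / [3, 5] / [4, 6] / [7] / [9];  Q = [1, 4] / [2, 5] / [3, 8] / [6] / [7]
  Insert 8 (step 9): P = [1, 2, 8] / [3, 5] / [4, 6] / [7] / [9];  Q = [1, 4, 9] / [2, 5] / [3, 8] / [6] / [7]
Final shape: (3, 2, 2, 1, 1).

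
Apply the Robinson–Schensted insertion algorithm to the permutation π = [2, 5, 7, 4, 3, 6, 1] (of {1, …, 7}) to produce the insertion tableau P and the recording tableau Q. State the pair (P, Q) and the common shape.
P = [1, 3, 6] / [2, 7] / [4] / [5];  Q = [1, 2, 3] / [4, 6] / [5] / [7];  common shape = (3, 2, 1, 1)

Row-insert the values π_1, π_2, … into P one at a time, bumping the leftmost entry strictly greater than the inserted value down to the next row. The recording tableau Q records, in position (i, j), the step at which that cell was added to P.
  Insert 2 (step 1): P = [2];  Q = [1]
  Insert 5 (step 2): P = [2, 5];  Q = [1, 2]
  Insert 7 (step 3): P = [2, 5, 7];  Q = [1, 2, 3]
  Insert 4 (step 4): P = [2, 4, 7] / [5];  Q = [1, 2, 3] / [4]
  Insert 3 (step 5): P = [2, 3, 7] / [4] / [5];  Q = [1, 2, 3] / [4] / [5]
  Insert 6 (step 6): P = [2, 3, 6] / [4, 7] / [5];  Q = [1, 2, 3] / [4, 6] / [5]
  Insert 1 (step 7): P = [1, 3, 6] / [2, 7] / [4] / [5];  Q = [1, 2, 3] / [4, 6] / [5] / [7]
Final shape: (3, 2, 1, 1).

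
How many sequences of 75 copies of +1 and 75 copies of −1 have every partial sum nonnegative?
C_75 = 1221395654430378811828760722007962130791020

These ballot sequences are counted by the Catalan number C_n = (1/(n + 1)) · C(2n, n). For n = 75: C_75 = (1/76) · C(150, 75) = 92826069736708789698985814872605121940117520/76 = 1221395654430378811828760722007962130791020.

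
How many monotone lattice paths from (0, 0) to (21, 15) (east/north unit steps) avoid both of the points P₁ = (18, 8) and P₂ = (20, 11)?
Number of paths = 5035181735

Inclusion–exclusion. Total paths: C(36, 21) = 5567902560. Through P₁: C(26, 18)·C(10, 3) = 187473000. Through P₂: C(31, 20)·C(5, 1) = 423361575. Since P₁ is strictly southwest of P₂, a monotone path through both must visit P₁ then P₂; paths through both = C(26, 18)·C(5, 2)·C(5, 1) = 78113750. Avoid both = 5567902560 − 187473000 − 423361575 + 78113750 = 5035181735.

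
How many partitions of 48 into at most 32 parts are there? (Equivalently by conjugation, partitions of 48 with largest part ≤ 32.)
p(48, parts ≤ 32) = 146589

Use the recurrence p(n, m) = p(n, m−1) + p(n−m, m): either the largest part is < m (count p(n, m−1)) or the largest part is exactly m (remove one copy of m, count p(n−m, m)). With p(0, ·) = 1 this gives p(48, parts ≤ 32) = 146589. (By conjugating Young diagrams, this also counts partitions of 48 into at most 32 parts.)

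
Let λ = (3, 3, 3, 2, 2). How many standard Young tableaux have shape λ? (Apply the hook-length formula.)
# SYT of shape (3, 3, 3, 2, 2) = 3432

Hook-length formula: f^λ = n! / Π hook(c), product over all cells c of the Young diagram. For λ = (3, 3, 3, 2, 2), n = 13 boxes. Hook lengths by row (left-to-right, top-to-bottom): [7, 6, 3]; [6, 5, 2]; [5, 4, 1]; [3, 2]; [2, 1]. Product of hooks = 1814400. So f^λ = 13! / 1814400 = 6227020800 / 1814400 = 3432.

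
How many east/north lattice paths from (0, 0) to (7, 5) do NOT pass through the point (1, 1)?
Number of paths = 372

Total paths from (0, 0) to (7, 5): C(12, 7) = 792. Paths through (1, 1): (paths (0, 0) → (1, 1)) × (paths (1, 1) → (7, 5)) = C(2, 1) · C(10, 6) = 2 · 210 = 420. Avoidance count = 792 − 420 = 372.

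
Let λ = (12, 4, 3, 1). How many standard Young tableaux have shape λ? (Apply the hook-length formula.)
# SYT of shape (12, 4, 3, 1) = 4476780

Hook-length formula: f^λ = n! / Π hook(c), product over all cells c of the Young diagram. For λ = (12, 4, 3, 1), n = 20 boxes. Hook lengths by row (left-to-right, top-to-bottom): [15, 13, 12, 10, 8, 7, 6, 5, 4, 3, 2, 1]; [6, 4, 3, 1]; [4, 2, 1]; [1]. Product of hooks = 543449088000. So f^λ = 20! / 543449088000 = 2432902008176640000 / 543449088000 = 4476780.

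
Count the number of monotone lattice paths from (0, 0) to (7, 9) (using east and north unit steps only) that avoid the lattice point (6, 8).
Number of paths = 5434

Total paths from (0, 0) to (7, 9): C(16, 7) = 11440. Paths through (6, 8): (paths (0, 0) → (6, 8)) × (paths (6, 8) → (7, 9)) = C(14, 6) · C(2, 1) = 3003 · 2 = 6006. Avoidance count = 11440 − 6006 = 5434.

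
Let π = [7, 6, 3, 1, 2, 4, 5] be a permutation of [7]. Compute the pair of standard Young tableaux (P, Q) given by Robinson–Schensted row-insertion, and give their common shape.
P = [1, 2, 4, 5] / [3] / [6] / [7];  Q = [1, 5, 6, 7] / [2] / [3] / [4];  common shape = (4, 1, 1, 1)

Row-insert the values π_1, π_2, … into P one at a time, bumping the leftmost entry strictly greater than the inserted value down to the next row. The recording tableau Q records, in position (i, j), the step at which that cell was added to P.
  Insert 7 (step 1): P = [7];  Q = [1]
  Insert 6 (step 2): P = [6] / [7];  Q = [1] / [2]
  Insert 3 (step 3): P = [3] / [6] / [7];  Q = [1] / [2] / [3]
  Insert 1 (step 4): P = [1] / [3] / [6] / [7];  Q = [1] / [2] / [3] / [4]
  Insert 2 (step 5): P = [1, 2] / [3] / [6] / [7];  Q = [1, 5] / [2] / [3] / [4]
  Insert 4 (step 6): P = [1, 2, 4] / [3] / [6] / [7];  Q = [1, 5, 6] / [2] / [3] / [4]
  Insert 5 (step 7): P = [1, 2, 4, 5] / [3] / [6] / [7];  Q = [1, 5, 6, 7] / [2] / [3] / [4]
Final shape: (4, 1, 1, 1).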